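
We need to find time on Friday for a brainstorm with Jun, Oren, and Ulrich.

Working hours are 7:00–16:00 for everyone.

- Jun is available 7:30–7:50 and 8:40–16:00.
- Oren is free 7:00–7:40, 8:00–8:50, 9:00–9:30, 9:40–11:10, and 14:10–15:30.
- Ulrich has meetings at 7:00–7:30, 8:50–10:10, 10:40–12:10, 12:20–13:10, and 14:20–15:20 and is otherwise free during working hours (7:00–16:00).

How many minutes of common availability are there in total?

70 minutes

Ulrich free within 07:00–16:00: 07:30–08:50, 10:10–10:40, 12:10–12:20, 13:10–14:20, 15:20–16:00.
Jun ∩ Oren: 07:30–07:40, 08:40–08:50, 09:00–09:30, 09:40–11:10, 14:10–15:30.
Jun ∩ Oren ∩ Ulrich: 07:30–07:40, 08:40–08:50, 10:10–10:40, 14:10–14:20, 15:20–15:30.
Total common minutes: 10 + 10 + 30 + 10 + 10 = 70.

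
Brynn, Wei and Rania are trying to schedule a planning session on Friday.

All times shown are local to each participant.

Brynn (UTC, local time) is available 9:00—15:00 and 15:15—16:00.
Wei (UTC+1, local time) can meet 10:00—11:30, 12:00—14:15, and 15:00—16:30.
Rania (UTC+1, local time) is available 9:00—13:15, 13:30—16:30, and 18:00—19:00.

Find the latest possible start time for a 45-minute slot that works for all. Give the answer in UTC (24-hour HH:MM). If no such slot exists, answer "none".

Brynn → UTC: 09:00–15:00, 15:15–16:00.
Wei → UTC: 09:00–10:30, 11:00–13:15, 14:00–15:30.
Rania → UTC: 08:00–12:15, 12:30–15:30, 17:00–18:00.
Brynn ∩ Wei: 09:00–10:30, 11:00–13:15, 14:00–15:00, 15:15–15:30.
Brynn ∩ Wei ∩ Rania: 09:00–10:30, 11:00–12:15, 12:30–13:15, 14:00–15:00, 15:15–15:30.
Windows ≥ 45 min: 09:00–10:30, 11:00–12:15, 12:30–13:15, 14:00–15:00.
Latest start in the last window 14:00–15:00 is 15:00 − 45 min = 14:15.

14:15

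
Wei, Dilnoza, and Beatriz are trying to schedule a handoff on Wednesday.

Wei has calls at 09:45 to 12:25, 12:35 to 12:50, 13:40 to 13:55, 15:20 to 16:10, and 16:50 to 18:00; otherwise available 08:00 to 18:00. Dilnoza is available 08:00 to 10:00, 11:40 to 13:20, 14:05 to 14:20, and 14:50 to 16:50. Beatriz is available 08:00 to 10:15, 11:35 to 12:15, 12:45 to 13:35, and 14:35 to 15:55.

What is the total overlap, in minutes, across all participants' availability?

165 minutes

Wei free within 08:00–18:00: 08:00–09:45, 12:25–12:35, 12:50–13:40, 13:55–15:20, 16:10–16:50.
Wei ∩ Dilnoza: 08:00–09:45, 12:25–12:35, 12:50–13:20, 14:05–14:20, 14:50–15:20, 16:10–16:50.
Wei ∩ Dilnoza ∩ Beatriz: 08:00–09:45, 12:50–13:20, 14:50–15:20.
Total common minutes: 105 + 30 + 30 = 165.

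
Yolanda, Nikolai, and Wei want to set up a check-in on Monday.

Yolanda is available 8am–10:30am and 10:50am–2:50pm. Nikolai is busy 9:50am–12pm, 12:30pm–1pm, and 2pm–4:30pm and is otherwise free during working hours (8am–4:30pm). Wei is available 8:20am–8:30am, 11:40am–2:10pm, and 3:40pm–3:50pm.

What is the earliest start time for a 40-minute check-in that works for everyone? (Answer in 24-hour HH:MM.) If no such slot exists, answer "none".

13:00

Nikolai free within 08:00–16:30: 08:00–09:50, 12:00–12:30, 13:00–14:00.
Yolanda ∩ Nikolai: 08:00–09:50, 12:00–12:30, 13:00–14:00.
Yolanda ∩ Nikolai ∩ Wei: 08:20–08:30, 12:00–12:30, 13:00–14:00.
Windows ≥ 40 min: 13:00–14:00.
Earliest such window starts at 13:00.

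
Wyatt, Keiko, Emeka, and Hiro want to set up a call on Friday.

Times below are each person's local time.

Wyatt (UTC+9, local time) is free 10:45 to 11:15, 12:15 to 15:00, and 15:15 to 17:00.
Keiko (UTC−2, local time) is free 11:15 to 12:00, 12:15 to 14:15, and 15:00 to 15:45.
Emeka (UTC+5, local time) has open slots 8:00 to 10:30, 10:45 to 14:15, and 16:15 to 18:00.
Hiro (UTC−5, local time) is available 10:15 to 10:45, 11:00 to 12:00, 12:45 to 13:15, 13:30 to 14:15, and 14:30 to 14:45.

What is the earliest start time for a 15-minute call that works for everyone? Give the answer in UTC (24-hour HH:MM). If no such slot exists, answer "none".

Wyatt → UTC: 01:45–02:15, 03:15–06:00, 06:15–08:00.
Keiko → UTC: 13:15–14:00, 14:15–16:15, 17:00–17:45.
Emeka → UTC: 03:00–05:30, 05:45–09:15, 11:15–13:00.
Hiro → UTC: 15:15–15:45, 16:00–17:00, 17:45–18:15, 18:30–19:15, 19:30–19:45.
Wyatt ∩ Keiko: (none).
Wyatt ∩ Keiko ∩ Emeka: (none).
Wyatt ∩ Keiko ∩ Emeka ∩ Hiro: (none).
Windows ≥ 15 min: (none).

none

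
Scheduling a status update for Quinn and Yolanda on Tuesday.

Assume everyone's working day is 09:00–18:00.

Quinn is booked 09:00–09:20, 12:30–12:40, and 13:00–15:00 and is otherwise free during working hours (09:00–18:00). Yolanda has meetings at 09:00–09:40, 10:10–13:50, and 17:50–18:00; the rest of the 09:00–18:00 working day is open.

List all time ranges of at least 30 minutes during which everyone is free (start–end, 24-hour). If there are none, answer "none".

Quinn free within 09:00–18:00: 09:20–12:30, 12:40–13:00, 15:00–18:00.
Yolanda free within 09:00–18:00: 09:40–10:10, 13:50–17:50.
Quinn ∩ Yolanda: 09:40–10:10, 15:00–17:50.
Windows ≥ 30 min: 09:40–10:10, 15:00–17:50.

09:40–10:10, 15:00–17:50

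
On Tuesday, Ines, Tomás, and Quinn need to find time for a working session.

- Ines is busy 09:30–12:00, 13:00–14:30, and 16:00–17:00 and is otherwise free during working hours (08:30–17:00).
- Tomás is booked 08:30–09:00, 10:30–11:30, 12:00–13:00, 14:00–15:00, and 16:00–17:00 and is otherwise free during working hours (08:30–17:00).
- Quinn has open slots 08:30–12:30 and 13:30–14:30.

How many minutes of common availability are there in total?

Ines free within 08:30–17:00: 08:30–09:30, 12:00–13:00, 14:30–16:00.
Tomás free within 08:30–17:00: 09:00–10:30, 11:30–12:00, 13:00–14:00, 15:00–16:00.
Ines ∩ Tomás: 09:00–09:30, 15:00–16:00.
Ines ∩ Tomás ∩ Quinn: 09:00–09:30.
Total common minutes: 30.

30 minutes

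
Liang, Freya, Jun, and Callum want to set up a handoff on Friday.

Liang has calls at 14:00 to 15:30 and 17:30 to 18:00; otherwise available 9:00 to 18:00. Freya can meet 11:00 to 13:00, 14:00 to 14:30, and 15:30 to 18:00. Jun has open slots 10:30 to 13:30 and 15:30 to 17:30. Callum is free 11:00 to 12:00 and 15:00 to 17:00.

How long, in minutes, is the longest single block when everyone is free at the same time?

Liang free within 09:00–18:00: 09:00–14:00, 15:30–17:30.
Liang ∩ Freya: 11:00–13:00, 15:30–17:30.
Liang ∩ Freya ∩ Jun: 11:00–13:00, 15:30–17:30.
Liang ∩ Freya ∩ Jun ∩ Callum: 11:00–12:00, 15:30–17:00.
Common window lengths: 60, 90 min; longest is 90.

90 minutes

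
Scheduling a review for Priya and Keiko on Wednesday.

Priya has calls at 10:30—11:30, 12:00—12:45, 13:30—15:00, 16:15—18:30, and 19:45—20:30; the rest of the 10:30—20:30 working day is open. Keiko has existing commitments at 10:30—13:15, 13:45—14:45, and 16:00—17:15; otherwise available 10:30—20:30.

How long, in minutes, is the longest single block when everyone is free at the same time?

75 minutes

Priya free within 10:30–20:30: 11:30–12:00, 12:45–13:30, 15:00–16:15, 18:30–19:45.
Keiko free within 10:30–20:30: 13:15–13:45, 14:45–16:00, 17:15–20:30.
Priya ∩ Keiko: 13:15–13:30, 15:00–16:00, 18:30–19:45.
Common window lengths: 15, 60, 75 min; longest is 75.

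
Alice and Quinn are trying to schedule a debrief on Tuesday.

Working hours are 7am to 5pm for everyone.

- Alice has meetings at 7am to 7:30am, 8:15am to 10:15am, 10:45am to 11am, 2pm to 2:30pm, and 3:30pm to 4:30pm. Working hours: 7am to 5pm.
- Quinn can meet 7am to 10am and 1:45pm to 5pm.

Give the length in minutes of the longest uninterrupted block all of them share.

Alice free within 07:00–17:00: 07:30–08:15, 10:15–10:45, 11:00–14:00, 14:30–15:30, 16:30–17:00.
Alice ∩ Quinn: 07:30–08:15, 13:45–14:00, 14:30–15:30, 16:30–17:00.
Common window lengths: 45, 15, 60, 30 min; longest is 60.

60 minutes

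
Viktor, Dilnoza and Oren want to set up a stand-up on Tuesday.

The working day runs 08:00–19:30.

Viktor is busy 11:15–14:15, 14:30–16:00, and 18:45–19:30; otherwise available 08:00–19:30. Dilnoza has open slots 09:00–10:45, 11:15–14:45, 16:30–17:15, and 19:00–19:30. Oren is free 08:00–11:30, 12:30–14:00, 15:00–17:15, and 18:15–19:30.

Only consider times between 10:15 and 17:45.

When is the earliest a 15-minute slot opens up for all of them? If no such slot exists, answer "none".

Viktor free within 08:00–19:30: 08:00–11:15, 14:15–14:30, 16:00–18:45.
Viktor ∩ Dilnoza: 09:00–10:45, 14:15–14:30, 16:30–17:15.
Viktor ∩ Dilnoza ∩ Oren: 09:00–10:45, 16:30–17:15.
Restricted to 10:15–17:45: 10:15–10:45, 16:30–17:15.
Windows ≥ 15 min: 10:15–10:45, 16:30–17:15.
Earliest such window starts at 10:15.

10:15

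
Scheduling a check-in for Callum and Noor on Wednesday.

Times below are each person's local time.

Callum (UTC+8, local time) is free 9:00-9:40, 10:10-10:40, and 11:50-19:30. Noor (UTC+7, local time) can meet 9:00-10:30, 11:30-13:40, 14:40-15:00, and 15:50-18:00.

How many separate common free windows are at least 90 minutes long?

2

Callum → UTC: 01:00–01:40, 02:10–02:40, 03:50–11:30.
Noor → UTC: 02:00–03:30, 04:30–06:40, 07:40–08:00, 08:50–11:00.
Callum ∩ Noor: 02:10–02:40, 04:30–06:40, 07:40–08:00, 08:50–11:00.
Windows ≥ 90 min: 04:30–06:40, 08:50–11:00.
That's 2 windows.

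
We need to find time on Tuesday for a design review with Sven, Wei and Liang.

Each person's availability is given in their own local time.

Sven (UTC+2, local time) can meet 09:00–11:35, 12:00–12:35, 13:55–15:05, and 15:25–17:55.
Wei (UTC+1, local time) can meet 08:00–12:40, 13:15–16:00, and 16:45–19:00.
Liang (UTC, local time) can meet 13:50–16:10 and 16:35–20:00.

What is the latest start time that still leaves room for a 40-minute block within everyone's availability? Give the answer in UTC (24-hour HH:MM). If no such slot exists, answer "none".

14:20

Sven → UTC: 07:00–09:35, 10:00–10:35, 11:55–13:05, 13:25–15:55.
Wei → UTC: 07:00–11:40, 12:15–15:00, 15:45–18:00.
Liang → UTC: 13:50–16:10, 16:35–20:00.
Sven ∩ Wei: 07:00–09:35, 10:00–10:35, 12:15–13:05, 13:25–15:00, 15:45–15:55.
Sven ∩ Wei ∩ Liang: 13:50–15:00, 15:45–15:55.
Windows ≥ 40 min: 13:50–15:00.
Latest start in the last window 13:50–15:00 is 15:00 − 40 min = 14:20.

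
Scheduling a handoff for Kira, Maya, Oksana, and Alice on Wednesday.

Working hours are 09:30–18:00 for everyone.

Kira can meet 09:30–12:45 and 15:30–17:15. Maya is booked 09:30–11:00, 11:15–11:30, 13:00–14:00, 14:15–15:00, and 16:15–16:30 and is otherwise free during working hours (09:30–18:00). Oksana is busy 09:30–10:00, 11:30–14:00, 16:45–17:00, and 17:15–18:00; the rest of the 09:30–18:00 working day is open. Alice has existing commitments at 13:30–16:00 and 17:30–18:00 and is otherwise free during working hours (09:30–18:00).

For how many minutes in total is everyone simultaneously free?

60 minutes

Maya free within 09:30–18:00: 11:00–11:15, 11:30–13:00, 14:00–14:15, 15:00–16:15, 16:30–18:00.
Oksana free within 09:30–18:00: 10:00–11:30, 14:00–16:45, 17:00–17:15.
Alice free within 09:30–18:00: 09:30–13:30, 16:00–17:30.
Kira ∩ Maya: 11:00–11:15, 11:30–12:45, 15:30–16:15, 16:30–17:15.
Kira ∩ Maya ∩ Oksana: 11:00–11:15, 15:30–16:15, 16:30–16:45, 17:00–17:15.
Kira ∩ Maya ∩ Oksana ∩ Alice: 11:00–11:15, 16:00–16:15, 16:30–16:45, 17:00–17:15.
Total common minutes: 15 + 15 + 15 + 15 = 60.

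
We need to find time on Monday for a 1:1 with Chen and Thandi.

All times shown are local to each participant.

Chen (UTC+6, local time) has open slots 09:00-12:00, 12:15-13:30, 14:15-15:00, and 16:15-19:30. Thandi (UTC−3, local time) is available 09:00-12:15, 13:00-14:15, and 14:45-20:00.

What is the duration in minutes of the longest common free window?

90 minutes

Chen → UTC: 03:00–06:00, 06:15–07:30, 08:15–09:00, 10:15–13:30.
Thandi → UTC: 12:00–15:15, 16:00–17:15, 17:45–23:00.
Chen ∩ Thandi: 12:00–13:30.
Single common window of 90 minutes.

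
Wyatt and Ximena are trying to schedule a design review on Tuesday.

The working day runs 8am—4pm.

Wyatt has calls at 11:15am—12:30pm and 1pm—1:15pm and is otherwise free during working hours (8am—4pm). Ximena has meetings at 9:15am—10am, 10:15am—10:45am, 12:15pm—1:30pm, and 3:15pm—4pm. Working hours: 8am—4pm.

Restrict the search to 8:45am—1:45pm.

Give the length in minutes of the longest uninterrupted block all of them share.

Wyatt free within 08:00–16:00: 08:00–11:15, 12:30–13:00, 13:15–16:00.
Ximena free within 08:00–16:00: 08:00–09:15, 10:00–10:15, 10:45–12:15, 13:30–15:15.
Wyatt ∩ Ximena: 08:00–09:15, 10:00–10:15, 10:45–11:15, 13:30–15:15.
Restricted to 08:45–13:45: 08:45–09:15, 10:00–10:15, 10:45–11:15, 13:30–13:45.
Common window lengths: 30, 15, 30, 15 min; longest is 30.

30 minutes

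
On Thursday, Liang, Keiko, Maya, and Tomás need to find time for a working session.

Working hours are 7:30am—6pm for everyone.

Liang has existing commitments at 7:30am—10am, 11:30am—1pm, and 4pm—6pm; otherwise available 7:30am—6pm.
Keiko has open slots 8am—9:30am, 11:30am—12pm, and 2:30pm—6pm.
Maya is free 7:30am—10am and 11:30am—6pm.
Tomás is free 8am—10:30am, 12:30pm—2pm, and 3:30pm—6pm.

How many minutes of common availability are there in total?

Liang free within 07:30–18:00: 10:00–11:30, 13:00–16:00.
Liang ∩ Keiko: 14:30–16:00.
Liang ∩ Keiko ∩ Maya: 14:30–16:00.
Liang ∩ Keiko ∩ Maya ∩ Tomás: 15:30–16:00.
Total common minutes: 30.

30 minutes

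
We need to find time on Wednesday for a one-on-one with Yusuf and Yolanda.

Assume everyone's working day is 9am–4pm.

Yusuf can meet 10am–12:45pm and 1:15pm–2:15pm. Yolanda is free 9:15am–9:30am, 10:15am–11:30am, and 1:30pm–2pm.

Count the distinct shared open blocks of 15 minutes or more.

Yusuf ∩ Yolanda: 10:15–11:30, 13:30–14:00.
Windows ≥ 15 min: 10:15–11:30, 13:30–14:00.
That's 2 windows.

2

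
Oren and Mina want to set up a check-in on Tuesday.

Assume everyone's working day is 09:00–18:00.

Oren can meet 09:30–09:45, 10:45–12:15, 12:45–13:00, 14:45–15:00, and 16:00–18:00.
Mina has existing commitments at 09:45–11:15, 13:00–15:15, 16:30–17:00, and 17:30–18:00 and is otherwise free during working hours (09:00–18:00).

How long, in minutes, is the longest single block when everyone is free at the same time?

60 minutes

Mina free within 09:00–18:00: 09:00–09:45, 11:15–13:00, 15:15–16:30, 17:00–17:30.
Oren ∩ Mina: 09:30–09:45, 11:15–12:15, 12:45–13:00, 16:00–16:30, 17:00–17:30.
Common window lengths: 15, 60, 15, 30, 30 min; longest is 60.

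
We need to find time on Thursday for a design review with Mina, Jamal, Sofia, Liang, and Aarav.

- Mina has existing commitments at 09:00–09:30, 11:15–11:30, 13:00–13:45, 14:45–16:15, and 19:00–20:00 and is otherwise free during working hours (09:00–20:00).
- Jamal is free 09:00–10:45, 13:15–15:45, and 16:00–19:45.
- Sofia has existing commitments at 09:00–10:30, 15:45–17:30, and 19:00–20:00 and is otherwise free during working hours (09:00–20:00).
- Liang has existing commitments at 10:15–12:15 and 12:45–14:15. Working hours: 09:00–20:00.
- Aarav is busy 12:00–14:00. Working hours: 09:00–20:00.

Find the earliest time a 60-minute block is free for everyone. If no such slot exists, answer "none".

17:30

Mina free within 09:00–20:00: 09:30–11:15, 11:30–13:00, 13:45–14:45, 16:15–19:00.
Sofia free within 09:00–20:00: 10:30–15:45, 17:30–19:00.
Liang free within 09:00–20:00: 09:00–10:15, 12:15–12:45, 14:15–20:00.
Aarav free within 09:00–20:00: 09:00–12:00, 14:00–20:00.
Mina ∩ Jamal: 09:30–10:45, 13:45–14:45, 16:15–19:00.
Mina ∩ Jamal ∩ Sofia: 10:30–10:45, 13:45–14:45, 17:30–19:00.
Mina ∩ Jamal ∩ Sofia ∩ Liang: 14:15–14:45, 17:30–19:00.
Mina ∩ Jamal ∩ Sofia ∩ Liang ∩ Aarav: 14:15–14:45, 17:30–19:00.
Windows ≥ 60 min: 17:30–19:00.
Earliest such window starts at 17:30.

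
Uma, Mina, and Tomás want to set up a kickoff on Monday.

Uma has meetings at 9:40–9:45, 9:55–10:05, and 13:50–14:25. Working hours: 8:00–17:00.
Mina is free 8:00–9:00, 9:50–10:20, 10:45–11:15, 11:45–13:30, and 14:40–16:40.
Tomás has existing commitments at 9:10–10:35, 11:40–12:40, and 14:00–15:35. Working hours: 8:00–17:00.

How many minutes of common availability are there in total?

Uma free within 08:00–17:00: 08:00–09:40, 09:45–09:55, 10:05–13:50, 14:25–17:00.
Tomás free within 08:00–17:00: 08:00–09:10, 10:35–11:40, 12:40–14:00, 15:35–17:00.
Uma ∩ Mina: 08:00–09:00, 09:50–09:55, 10:05–10:20, 10:45–11:15, 11:45–13:30, 14:40–16:40.
Uma ∩ Mina ∩ Tomás: 08:00–09:00, 10:45–11:15, 12:40–13:30, 15:35–16:40.
Total common minutes: 60 + 30 + 50 + 65 = 205.

205 minutes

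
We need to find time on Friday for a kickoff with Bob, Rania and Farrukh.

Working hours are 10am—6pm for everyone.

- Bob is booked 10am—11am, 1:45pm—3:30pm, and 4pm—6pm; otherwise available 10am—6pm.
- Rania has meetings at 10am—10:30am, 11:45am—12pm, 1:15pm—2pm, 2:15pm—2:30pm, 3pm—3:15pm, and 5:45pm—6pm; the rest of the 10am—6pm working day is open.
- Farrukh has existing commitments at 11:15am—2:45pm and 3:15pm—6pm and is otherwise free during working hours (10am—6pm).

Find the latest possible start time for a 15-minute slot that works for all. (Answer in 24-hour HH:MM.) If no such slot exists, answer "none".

11:00

Bob free within 10:00–18:00: 11:00–13:45, 15:30–16:00.
Rania free within 10:00–18:00: 10:30–11:45, 12:00–13:15, 14:00–14:15, 14:30–15:00, 15:15–17:45.
Farrukh free within 10:00–18:00: 10:00–11:15, 14:45–15:15.
Bob ∩ Rania: 11:00–11:45, 12:00–13:15, 15:30–16:00.
Bob ∩ Rania ∩ Farrukh: 11:00–11:15.
Windows ≥ 15 min: 11:00–11:15.
Latest start in the last window 11:00–11:15 is 11:15 − 15 min = 11:00.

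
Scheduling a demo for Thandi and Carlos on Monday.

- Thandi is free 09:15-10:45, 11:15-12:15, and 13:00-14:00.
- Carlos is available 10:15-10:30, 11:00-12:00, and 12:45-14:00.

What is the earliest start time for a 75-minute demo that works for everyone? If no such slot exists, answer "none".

Thandi ∩ Carlos: 10:15–10:30, 11:15–12:00, 13:00–14:00.
Windows ≥ 75 min: (none).

none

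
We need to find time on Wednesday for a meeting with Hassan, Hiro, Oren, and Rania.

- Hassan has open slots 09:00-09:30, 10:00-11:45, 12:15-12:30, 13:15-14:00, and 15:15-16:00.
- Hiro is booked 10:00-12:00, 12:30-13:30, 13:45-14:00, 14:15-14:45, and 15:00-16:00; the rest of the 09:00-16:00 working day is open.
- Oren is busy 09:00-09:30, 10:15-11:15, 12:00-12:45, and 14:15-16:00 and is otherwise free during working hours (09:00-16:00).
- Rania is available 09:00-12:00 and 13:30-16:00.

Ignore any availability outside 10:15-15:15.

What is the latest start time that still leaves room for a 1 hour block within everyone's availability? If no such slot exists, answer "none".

Hiro free within 09:00–16:00: 09:00–10:00, 12:00–12:30, 13:30–13:45, 14:00–14:15, 14:45–15:00.
Oren free within 09:00–16:00: 09:30–10:15, 11:15–12:00, 12:45–14:15.
Hassan ∩ Hiro: 09:00–09:30, 12:15–12:30, 13:30–13:45.
Hassan ∩ Hiro ∩ Oren: 13:30–13:45.
Hassan ∩ Hiro ∩ Oren ∩ Rania: 13:30–13:45.
Restricted to 10:15–15:15: 13:30–13:45.
Windows ≥ 60 min: (none).

none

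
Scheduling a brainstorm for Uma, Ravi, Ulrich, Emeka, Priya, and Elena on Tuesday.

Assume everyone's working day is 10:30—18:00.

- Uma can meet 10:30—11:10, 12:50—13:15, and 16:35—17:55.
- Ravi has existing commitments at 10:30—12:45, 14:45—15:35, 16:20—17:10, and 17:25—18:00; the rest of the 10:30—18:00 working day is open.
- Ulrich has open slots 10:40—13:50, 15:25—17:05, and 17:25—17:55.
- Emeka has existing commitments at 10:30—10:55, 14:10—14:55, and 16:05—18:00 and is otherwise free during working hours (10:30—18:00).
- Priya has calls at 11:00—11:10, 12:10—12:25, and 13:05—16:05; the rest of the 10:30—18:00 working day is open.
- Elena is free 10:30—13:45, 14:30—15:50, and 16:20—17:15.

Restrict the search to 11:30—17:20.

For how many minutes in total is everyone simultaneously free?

15 minutes

Ravi free within 10:30–18:00: 12:45–14:45, 15:35–16:20, 17:10–17:25.
Emeka free within 10:30–18:00: 10:55–14:10, 14:55–16:05.
Priya free within 10:30–18:00: 10:30–11:00, 11:10–12:10, 12:25–13:05, 16:05–18:00.
Uma ∩ Ravi: 12:50–13:15, 17:10–17:25.
Uma ∩ Ravi ∩ Ulrich: 12:50–13:15.
Uma ∩ Ravi ∩ Ulrich ∩ Emeka: 12:50–13:15.
Uma ∩ Ravi ∩ Ulrich ∩ Emeka ∩ Priya: 12:50–13:05.
Uma ∩ Ravi ∩ Ulrich ∩ Emeka ∩ Priya ∩ Elena: 12:50–13:05.
Restricted to 11:30–17:20: 12:50–13:05.
Total common minutes: 15.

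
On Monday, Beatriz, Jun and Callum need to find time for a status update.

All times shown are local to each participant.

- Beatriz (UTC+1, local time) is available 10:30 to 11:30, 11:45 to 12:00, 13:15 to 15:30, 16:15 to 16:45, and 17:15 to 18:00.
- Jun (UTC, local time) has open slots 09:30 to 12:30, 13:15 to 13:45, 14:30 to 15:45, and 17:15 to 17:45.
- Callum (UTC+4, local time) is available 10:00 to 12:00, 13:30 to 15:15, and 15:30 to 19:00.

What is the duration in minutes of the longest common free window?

Beatriz → UTC: 09:30–10:30, 10:45–11:00, 12:15–14:30, 15:15–15:45, 16:15–17:00.
Jun → UTC: 09:30–12:30, 13:15–13:45, 14:30–15:45, 17:15–17:45.
Callum → UTC: 06:00–08:00, 09:30–11:15, 11:30–15:00.
Beatriz ∩ Jun: 09:30–10:30, 10:45–11:00, 12:15–12:30, 13:15–13:45, 15:15–15:45.
Beatriz ∩ Jun ∩ Callum: 09:30–10:30, 10:45–11:00, 12:15–12:30, 13:15–13:45.
Common window lengths: 60, 15, 15, 30 min; longest is 60.

60 minutes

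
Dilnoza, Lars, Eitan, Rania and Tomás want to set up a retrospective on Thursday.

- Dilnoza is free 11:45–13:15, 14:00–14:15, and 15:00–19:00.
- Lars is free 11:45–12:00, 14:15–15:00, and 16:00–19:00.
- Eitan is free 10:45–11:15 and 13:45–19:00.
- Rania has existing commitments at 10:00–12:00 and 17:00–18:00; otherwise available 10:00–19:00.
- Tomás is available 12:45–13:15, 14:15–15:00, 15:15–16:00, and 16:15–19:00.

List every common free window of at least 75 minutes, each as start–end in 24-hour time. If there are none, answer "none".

Rania free within 10:00–19:00: 12:00–17:00, 18:00–19:00.
Dilnoza ∩ Lars: 11:45–12:00, 16:00–19:00.
Dilnoza ∩ Lars ∩ Eitan: 16:00–19:00.
Dilnoza ∩ Lars ∩ Eitan ∩ Rania: 16:00–17:00, 18:00–19:00.
Dilnoza ∩ Lars ∩ Eitan ∩ Rania ∩ Tomás: 16:15–17:00, 18:00–19:00.
Windows ≥ 75 min: (none).

none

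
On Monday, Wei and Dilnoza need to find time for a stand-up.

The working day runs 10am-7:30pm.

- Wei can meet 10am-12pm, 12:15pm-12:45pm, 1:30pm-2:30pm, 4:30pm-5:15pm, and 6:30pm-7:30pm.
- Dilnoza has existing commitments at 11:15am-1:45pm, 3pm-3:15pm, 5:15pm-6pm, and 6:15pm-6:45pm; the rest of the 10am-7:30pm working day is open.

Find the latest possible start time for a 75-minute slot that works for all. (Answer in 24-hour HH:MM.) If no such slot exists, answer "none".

10:00

Dilnoza free within 10:00–19:30: 10:00–11:15, 13:45–15:00, 15:15–17:15, 18:00–18:15, 18:45–19:30.
Wei ∩ Dilnoza: 10:00–11:15, 13:45–14:30, 16:30–17:15, 18:45–19:30.
Windows ≥ 75 min: 10:00–11:15.
Latest start in the last window 10:00–11:15 is 11:15 − 75 min = 10:00.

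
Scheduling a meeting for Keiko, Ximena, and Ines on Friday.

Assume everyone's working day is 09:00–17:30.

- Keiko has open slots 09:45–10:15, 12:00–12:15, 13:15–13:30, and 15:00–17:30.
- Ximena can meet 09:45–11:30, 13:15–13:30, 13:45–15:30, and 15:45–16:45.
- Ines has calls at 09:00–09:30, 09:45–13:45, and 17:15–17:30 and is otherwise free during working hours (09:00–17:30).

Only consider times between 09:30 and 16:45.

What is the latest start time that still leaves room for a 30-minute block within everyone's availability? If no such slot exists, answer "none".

Ines free within 09:00–17:30: 09:30–09:45, 13:45–17:15.
Keiko ∩ Ximena: 09:45–10:15, 13:15–13:30, 15:00–15:30, 15:45–16:45.
Keiko ∩ Ximena ∩ Ines: 15:00–15:30, 15:45–16:45.
Restricted to 09:30–16:45: 15:00–15:30, 15:45–16:45.
Windows ≥ 30 min: 15:00–15:30, 15:45–16:45.
Latest start in the last window 15:45–16:45 is 16:45 − 30 min = 16:15.

16:15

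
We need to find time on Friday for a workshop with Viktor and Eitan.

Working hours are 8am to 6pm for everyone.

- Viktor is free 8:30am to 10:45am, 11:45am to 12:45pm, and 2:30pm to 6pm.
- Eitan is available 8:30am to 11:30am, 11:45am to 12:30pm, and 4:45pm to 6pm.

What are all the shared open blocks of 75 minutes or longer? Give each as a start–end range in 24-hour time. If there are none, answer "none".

08:30–10:45, 16:45–18:00

Viktor ∩ Eitan: 08:30–10:45, 11:45–12:30, 16:45–18:00.
Windows ≥ 75 min: 08:30–10:45, 16:45–18:00.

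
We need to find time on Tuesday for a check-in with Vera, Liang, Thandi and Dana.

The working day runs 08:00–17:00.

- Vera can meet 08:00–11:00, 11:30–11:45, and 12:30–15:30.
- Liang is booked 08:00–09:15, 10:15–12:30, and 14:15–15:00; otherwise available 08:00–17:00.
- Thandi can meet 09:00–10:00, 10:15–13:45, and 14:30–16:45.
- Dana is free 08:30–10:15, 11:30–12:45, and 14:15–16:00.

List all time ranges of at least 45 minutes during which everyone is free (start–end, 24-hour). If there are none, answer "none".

09:15–10:00

Liang free within 08:00–17:00: 09:15–10:15, 12:30–14:15, 15:00–17:00.
Vera ∩ Liang: 09:15–10:15, 12:30–14:15, 15:00–15:30.
Vera ∩ Liang ∩ Thandi: 09:15–10:00, 12:30–13:45, 15:00–15:30.
Vera ∩ Liang ∩ Thandi ∩ Dana: 09:15–10:00, 12:30–12:45, 15:00–15:30.
Windows ≥ 45 min: 09:15–10:00.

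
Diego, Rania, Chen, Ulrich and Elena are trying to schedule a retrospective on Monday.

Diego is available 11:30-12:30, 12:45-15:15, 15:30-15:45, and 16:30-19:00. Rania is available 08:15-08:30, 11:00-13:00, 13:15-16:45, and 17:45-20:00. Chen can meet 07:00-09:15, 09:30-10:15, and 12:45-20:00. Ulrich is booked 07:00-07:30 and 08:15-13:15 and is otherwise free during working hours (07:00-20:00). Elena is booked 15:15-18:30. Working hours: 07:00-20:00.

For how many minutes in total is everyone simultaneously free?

Ulrich free within 07:00–20:00: 07:30–08:15, 13:15–20:00.
Elena free within 07:00–20:00: 07:00–15:15, 18:30–20:00.
Diego ∩ Rania: 11:30–12:30, 12:45–13:00, 13:15–15:15, 15:30–15:45, 16:30–16:45, 17:45–19:00.
Diego ∩ Rania ∩ Chen: 12:45–13:00, 13:15–15:15, 15:30–15:45, 16:30–16:45, 17:45–19:00.
Diego ∩ Rania ∩ Chen ∩ Ulrich: 13:15–15:15, 15:30–15:45, 16:30–16:45, 17:45–19:00.
Diego ∩ Rania ∩ Chen ∩ Ulrich ∩ Elena: 13:15–15:15, 18:30–19:00.
Total common minutes: 120 + 30 = 150.

150 minutes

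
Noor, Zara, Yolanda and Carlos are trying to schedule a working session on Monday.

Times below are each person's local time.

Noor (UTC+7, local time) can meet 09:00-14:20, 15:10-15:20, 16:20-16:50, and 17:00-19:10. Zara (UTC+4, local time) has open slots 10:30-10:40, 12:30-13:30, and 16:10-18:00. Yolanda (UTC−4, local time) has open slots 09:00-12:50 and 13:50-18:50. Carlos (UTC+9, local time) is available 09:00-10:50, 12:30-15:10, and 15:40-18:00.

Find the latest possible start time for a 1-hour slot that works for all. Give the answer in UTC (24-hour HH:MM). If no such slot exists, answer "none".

none

Noor → UTC: 02:00–07:20, 08:10–08:20, 09:20–09:50, 10:00–12:10.
Zara → UTC: 06:30–06:40, 08:30–09:30, 12:10–14:00.
Yolanda → UTC: 13:00–16:50, 17:50–22:50.
Carlos → UTC: 00:00–01:50, 03:30–06:10, 06:40–09:00.
Noor ∩ Zara: 06:30–06:40, 09:20–09:30.
Noor ∩ Zara ∩ Yolanda: (none).
Noor ∩ Zara ∩ Yolanda ∩ Carlos: (none).
Windows ≥ 60 min: (none).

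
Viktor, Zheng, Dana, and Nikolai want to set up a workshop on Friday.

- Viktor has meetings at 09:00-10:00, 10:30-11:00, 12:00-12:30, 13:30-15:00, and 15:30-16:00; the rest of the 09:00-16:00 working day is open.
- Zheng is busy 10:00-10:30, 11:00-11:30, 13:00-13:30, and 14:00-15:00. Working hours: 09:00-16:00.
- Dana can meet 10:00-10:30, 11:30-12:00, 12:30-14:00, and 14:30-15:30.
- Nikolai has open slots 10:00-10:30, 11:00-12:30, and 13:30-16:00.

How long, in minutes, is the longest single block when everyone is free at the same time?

Viktor free within 09:00–16:00: 10:00–10:30, 11:00–12:00, 12:30–13:30, 15:00–15:30.
Zheng free within 09:00–16:00: 09:00–10:00, 10:30–11:00, 11:30–13:00, 13:30–14:00, 15:00–16:00.
Viktor ∩ Zheng: 11:30–12:00, 12:30–13:00, 15:00–15:30.
Viktor ∩ Zheng ∩ Dana: 11:30–12:00, 12:30–13:00, 15:00–15:30.
Viktor ∩ Zheng ∩ Dana ∩ Nikolai: 11:30–12:00, 15:00–15:30.
Common window lengths: 30, 30 min; longest is 30.

30 minutes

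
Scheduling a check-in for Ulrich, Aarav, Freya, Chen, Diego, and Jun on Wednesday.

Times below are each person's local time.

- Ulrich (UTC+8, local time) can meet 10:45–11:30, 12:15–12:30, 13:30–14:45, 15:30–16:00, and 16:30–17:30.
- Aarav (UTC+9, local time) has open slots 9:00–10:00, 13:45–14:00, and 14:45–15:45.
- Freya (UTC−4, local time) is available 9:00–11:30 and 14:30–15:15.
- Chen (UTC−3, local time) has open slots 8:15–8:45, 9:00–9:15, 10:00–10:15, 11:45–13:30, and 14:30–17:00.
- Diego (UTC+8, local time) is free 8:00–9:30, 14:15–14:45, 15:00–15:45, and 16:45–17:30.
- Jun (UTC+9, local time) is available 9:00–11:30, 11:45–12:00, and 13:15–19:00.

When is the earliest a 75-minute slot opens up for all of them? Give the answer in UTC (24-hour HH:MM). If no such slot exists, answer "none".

Ulrich → UTC: 02:45–03:30, 04:15–04:30, 05:30–06:45, 07:30–08:00, 08:30–09:30.
Aarav → UTC: 00:00–01:00, 04:45–05:00, 05:45–06:45.
Freya → UTC: 13:00–15:30, 18:30–19:15.
Chen → UTC: 11:15–11:45, 12:00–12:15, 13:00–13:15, 14:45–16:30, 17:30–20:00.
Diego → UTC: 00:00–01:30, 06:15–06:45, 07:00–07:45, 08:45–09:30.
Jun → UTC: 00:00–02:30, 02:45–03:00, 04:15–10:00.
Ulrich ∩ Aarav: 05:45–06:45.
Ulrich ∩ Aarav ∩ Freya: (none).
Ulrich ∩ Aarav ∩ Freya ∩ Chen: (none).
Ulrich ∩ Aarav ∩ Freya ∩ Chen ∩ Diego: (none).
Ulrich ∩ Aarav ∩ Freya ∩ Chen ∩ Diego ∩ Jun: (none).
Windows ≥ 75 min: (none).

none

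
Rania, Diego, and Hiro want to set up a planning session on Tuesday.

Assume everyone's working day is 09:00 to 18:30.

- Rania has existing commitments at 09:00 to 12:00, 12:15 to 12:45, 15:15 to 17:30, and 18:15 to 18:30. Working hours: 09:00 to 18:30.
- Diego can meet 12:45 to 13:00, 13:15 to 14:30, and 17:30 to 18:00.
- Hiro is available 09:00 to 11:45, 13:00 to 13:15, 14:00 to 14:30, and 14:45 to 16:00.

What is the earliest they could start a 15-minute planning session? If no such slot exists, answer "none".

Rania free within 09:00–18:30: 12:00–12:15, 12:45–15:15, 17:30–18:15.
Rania ∩ Diego: 12:45–13:00, 13:15–14:30, 17:30–18:00.
Rania ∩ Diego ∩ Hiro: 14:00–14:30.
Windows ≥ 15 min: 14:00–14:30.
Earliest such window starts at 14:00.

14:00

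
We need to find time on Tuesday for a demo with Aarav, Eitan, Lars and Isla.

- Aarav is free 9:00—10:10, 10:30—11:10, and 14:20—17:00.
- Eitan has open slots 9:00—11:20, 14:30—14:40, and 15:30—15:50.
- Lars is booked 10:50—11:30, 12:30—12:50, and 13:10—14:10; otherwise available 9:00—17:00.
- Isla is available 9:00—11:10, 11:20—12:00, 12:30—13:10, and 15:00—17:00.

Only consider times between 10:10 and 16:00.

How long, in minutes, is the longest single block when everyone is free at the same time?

20 minutes

Lars free within 09:00–17:00: 09:00–10:50, 11:30–12:30, 12:50–13:10, 14:10–17:00.
Aarav ∩ Eitan: 09:00–10:10, 10:30–11:10, 14:30–14:40, 15:30–15:50.
Aarav ∩ Eitan ∩ Lars: 09:00–10:10, 10:30–10:50, 14:30–14:40, 15:30–15:50.
Aarav ∩ Eitan ∩ Lars ∩ Isla: 09:00–10:10, 10:30–10:50, 15:30–15:50.
Restricted to 10:10–16:00: 10:30–10:50, 15:30–15:50.
Common window lengths: 20, 20 min; longest is 20.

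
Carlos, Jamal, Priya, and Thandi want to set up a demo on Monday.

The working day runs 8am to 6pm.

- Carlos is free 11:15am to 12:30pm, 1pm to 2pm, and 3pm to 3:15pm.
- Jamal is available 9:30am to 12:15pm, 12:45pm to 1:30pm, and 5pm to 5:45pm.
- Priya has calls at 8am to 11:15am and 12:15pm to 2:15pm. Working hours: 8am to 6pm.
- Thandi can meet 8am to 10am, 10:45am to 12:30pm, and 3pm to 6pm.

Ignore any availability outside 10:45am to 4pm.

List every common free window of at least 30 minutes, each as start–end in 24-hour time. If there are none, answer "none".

Priya free within 08:00–18:00: 11:15–12:15, 14:15–18:00.
Carlos ∩ Jamal: 11:15–12:15, 13:00–13:30.
Carlos ∩ Jamal ∩ Priya: 11:15–12:15.
Carlos ∩ Jamal ∩ Priya ∩ Thandi: 11:15–12:15.
Restricted to 10:45–16:00: 11:15–12:15.
Windows ≥ 30 min: 11:15–12:15.

11:15–12:15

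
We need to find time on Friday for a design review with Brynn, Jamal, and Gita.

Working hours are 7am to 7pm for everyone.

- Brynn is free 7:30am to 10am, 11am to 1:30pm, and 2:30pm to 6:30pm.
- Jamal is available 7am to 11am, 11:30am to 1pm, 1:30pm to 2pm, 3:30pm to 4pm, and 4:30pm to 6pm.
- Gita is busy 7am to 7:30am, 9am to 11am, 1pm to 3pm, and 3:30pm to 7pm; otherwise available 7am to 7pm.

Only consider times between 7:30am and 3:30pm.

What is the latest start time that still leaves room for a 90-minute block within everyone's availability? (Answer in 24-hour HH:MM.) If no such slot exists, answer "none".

11:30

Gita free within 07:00–19:00: 07:30–09:00, 11:00–13:00, 15:00–15:30.
Brynn ∩ Jamal: 07:30–10:00, 11:30–13:00, 15:30–16:00, 16:30–18:00.
Brynn ∩ Jamal ∩ Gita: 07:30–09:00, 11:30–13:00.
Restricted to 07:30–15:30: 07:30–09:00, 11:30–13:00.
Windows ≥ 90 min: 07:30–09:00, 11:30–13:00.
Latest start in the last window 11:30–13:00 is 13:00 − 90 min = 11:30.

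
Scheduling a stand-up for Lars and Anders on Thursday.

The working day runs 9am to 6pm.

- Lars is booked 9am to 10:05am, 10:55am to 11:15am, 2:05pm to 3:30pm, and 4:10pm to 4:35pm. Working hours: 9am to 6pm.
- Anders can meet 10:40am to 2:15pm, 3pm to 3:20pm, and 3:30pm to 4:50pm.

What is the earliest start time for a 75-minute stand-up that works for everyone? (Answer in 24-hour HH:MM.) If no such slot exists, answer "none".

11:15

Lars free within 09:00–18:00: 10:05–10:55, 11:15–14:05, 15:30–16:10, 16:35–18:00.
Lars ∩ Anders: 10:40–10:55, 11:15–14:05, 15:30–16:10, 16:35–16:50.
Windows ≥ 75 min: 11:15–14:05.
Earliest such window starts at 11:15.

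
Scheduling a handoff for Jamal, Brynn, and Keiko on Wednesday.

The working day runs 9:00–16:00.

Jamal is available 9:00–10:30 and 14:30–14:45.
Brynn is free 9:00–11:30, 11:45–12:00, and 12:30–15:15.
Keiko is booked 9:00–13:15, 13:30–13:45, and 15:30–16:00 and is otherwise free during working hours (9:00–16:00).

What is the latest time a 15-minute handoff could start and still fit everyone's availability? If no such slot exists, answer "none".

14:30

Keiko free within 09:00–16:00: 13:15–13:30, 13:45–15:30.
Jamal ∩ Brynn: 09:00–10:30, 14:30–14:45.
Jamal ∩ Brynn ∩ Keiko: 14:30–14:45.
Windows ≥ 15 min: 14:30–14:45.
Latest start in the last window 14:30–14:45 is 14:45 − 15 min = 14:30.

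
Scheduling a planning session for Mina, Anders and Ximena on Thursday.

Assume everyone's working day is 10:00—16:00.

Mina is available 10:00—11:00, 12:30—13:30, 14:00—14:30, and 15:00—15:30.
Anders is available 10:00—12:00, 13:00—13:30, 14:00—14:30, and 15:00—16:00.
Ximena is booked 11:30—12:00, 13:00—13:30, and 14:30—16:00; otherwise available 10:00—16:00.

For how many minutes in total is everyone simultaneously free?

Ximena free within 10:00–16:00: 10:00–11:30, 12:00–13:00, 13:30–14:30.
Mina ∩ Anders: 10:00–11:00, 13:00–13:30, 14:00–14:30, 15:00–15:30.
Mina ∩ Anders ∩ Ximena: 10:00–11:00, 14:00–14:30.
Total common minutes: 60 + 30 = 90.

90 minutes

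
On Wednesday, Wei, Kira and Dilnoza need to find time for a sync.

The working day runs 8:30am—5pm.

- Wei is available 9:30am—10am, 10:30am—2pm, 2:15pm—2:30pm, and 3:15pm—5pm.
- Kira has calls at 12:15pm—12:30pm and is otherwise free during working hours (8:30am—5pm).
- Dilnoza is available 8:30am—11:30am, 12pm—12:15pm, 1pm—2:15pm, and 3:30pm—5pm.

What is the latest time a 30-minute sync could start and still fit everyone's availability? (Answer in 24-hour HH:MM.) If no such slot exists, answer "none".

Kira free within 08:30–17:00: 08:30–12:15, 12:30–17:00.
Wei ∩ Kira: 09:30–10:00, 10:30–12:15, 12:30–14:00, 14:15–14:30, 15:15–17:00.
Wei ∩ Kira ∩ Dilnoza: 09:30–10:00, 10:30–11:30, 12:00–12:15, 13:00–14:00, 15:30–17:00.
Windows ≥ 30 min: 09:30–10:00, 10:30–11:30, 13:00–14:00, 15:30–17:00.
Latest start in the last window 15:30–17:00 is 17:00 − 30 min = 16:30.

16:30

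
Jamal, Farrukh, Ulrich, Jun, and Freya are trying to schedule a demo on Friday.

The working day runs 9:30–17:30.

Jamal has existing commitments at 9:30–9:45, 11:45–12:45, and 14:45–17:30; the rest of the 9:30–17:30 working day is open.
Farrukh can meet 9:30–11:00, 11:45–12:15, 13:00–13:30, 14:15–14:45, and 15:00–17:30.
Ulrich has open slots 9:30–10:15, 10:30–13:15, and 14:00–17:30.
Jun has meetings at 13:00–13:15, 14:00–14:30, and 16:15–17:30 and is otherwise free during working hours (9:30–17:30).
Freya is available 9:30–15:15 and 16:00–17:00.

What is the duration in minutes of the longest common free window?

Jamal free within 09:30–17:30: 09:45–11:45, 12:45–14:45.
Jun free within 09:30–17:30: 09:30–13:00, 13:15–14:00, 14:30–16:15.
Jamal ∩ Farrukh: 09:45–11:00, 13:00–13:30, 14:15–14:45.
Jamal ∩ Farrukh ∩ Ulrich: 09:45–10:15, 10:30–11:00, 13:00–13:15, 14:15–14:45.
Jamal ∩ Farrukh ∩ Ulrich ∩ Jun: 09:45–10:15, 10:30–11:00, 14:30–14:45.
Jamal ∩ Farrukh ∩ Ulrich ∩ Jun ∩ Freya: 09:45–10:15, 10:30–11:00, 14:30–14:45.
Common window lengths: 30, 30, 15 min; longest is 30.

30 minutes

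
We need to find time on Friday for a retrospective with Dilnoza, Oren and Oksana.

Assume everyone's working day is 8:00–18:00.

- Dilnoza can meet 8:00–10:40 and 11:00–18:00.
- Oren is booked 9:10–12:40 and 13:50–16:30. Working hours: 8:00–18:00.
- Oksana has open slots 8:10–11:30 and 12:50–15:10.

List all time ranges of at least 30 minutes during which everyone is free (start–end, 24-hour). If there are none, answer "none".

Oren free within 08:00–18:00: 08:00–09:10, 12:40–13:50, 16:30–18:00.
Dilnoza ∩ Oren: 08:00–09:10, 12:40–13:50, 16:30–18:00.
Dilnoza ∩ Oren ∩ Oksana: 08:10–09:10, 12:50–13:50.
Windows ≥ 30 min: 08:10–09:10, 12:50–13:50.

08:10–09:10, 12:50–13:50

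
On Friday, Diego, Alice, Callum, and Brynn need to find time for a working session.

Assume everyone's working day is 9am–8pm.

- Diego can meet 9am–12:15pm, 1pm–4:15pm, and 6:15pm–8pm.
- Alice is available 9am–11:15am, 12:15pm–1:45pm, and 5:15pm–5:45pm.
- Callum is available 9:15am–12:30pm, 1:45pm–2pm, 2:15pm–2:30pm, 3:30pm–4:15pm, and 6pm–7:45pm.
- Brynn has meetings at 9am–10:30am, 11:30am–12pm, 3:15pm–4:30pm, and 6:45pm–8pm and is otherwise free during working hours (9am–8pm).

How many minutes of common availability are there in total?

45 minutes

Brynn free within 09:00–20:00: 10:30–11:30, 12:00–15:15, 16:30–18:45.
Diego ∩ Alice: 09:00–11:15, 13:00–13:45.
Diego ∩ Alice ∩ Callum: 09:15–11:15.
Diego ∩ Alice ∩ Callum ∩ Brynn: 10:30–11:15.
Total common minutes: 45.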